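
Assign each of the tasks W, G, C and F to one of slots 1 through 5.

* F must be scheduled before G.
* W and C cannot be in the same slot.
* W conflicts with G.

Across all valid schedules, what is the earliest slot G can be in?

2

Precedence pushes G to at least 2.
G at 2 is achievable: C=2; G=2; W=1; F=1.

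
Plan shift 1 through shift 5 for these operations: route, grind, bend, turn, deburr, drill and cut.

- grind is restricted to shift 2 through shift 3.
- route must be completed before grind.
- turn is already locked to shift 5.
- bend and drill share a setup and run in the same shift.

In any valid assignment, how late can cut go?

shift 5

cut at shift 5 is achievable: grind in shift 2; drill in shift 1; cut in shift 5; route in shift 1; turn in shift 5; deburr in shift 1; bend in shift 1.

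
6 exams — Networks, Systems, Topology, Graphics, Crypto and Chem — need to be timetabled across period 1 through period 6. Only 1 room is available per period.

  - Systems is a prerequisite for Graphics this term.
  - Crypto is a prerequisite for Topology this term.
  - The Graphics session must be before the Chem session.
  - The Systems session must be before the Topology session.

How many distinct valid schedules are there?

Splitting on Systems: it can be period 1 (30), period 2 (18), period 3 (6). Listing each branch's schedules as (Networks, Topology, Graphics, Crypto, Chem) by period number:
Systems=period 1: (2,4,5,3,6) (2,5,3,4,6) (2,5,4,3,6) (2,6,3,4,5) (2,6,3,5,4) (2,6,4,3,5) (3,4,5,2,6) (3,5,2,4,6) (3,5,4,2,6) (3,6,2,4,5) (3,6,2,5,4) (3,6,4,2,5) (4,3,5,2,6) (4,5,2,3,6) (4,5,3,2,6) (4,6,2,3,5) (4,6,2,5,3) (4,6,3,2,5) (5,3,4,2,6) (5,4,2,3,6) (5,4,3,2,6) (5,6,2,3,4) (5,6,2,4,3) (5,6,3,2,4) (6,3,4,2,5) (6,4,2,3,5) (6,4,3,2,5) (6,5,2,3,4) (6,5,2,4,3) (6,5,3,2,4) — 30.
Systems=period 2: (1,4,5,3,6) (1,5,3,4,6) (1,5,4,3,6) (1,6,3,4,5) (1,6,3,5,4) (1,6,4,3,5) (3,4,5,1,6) (3,5,4,1,6) (3,6,4,1,5) (4,3,5,1,6) (4,5,3,1,6) (4,6,3,1,5) (5,3,4,1,6) (5,4,3,1,6) (5,6,3,1,4) (6,3,4,1,5) (6,4,3,1,5) (6,5,3,1,4) — 18.
Systems=period 3: (1,4,5,2,6) (1,5,4,2,6) (1,6,4,2,5) (2,4,5,1,6) (2,5,4,1,6) (2,6,4,1,5) — 6.
Summing: 30 + 18 + 6 = 54.

54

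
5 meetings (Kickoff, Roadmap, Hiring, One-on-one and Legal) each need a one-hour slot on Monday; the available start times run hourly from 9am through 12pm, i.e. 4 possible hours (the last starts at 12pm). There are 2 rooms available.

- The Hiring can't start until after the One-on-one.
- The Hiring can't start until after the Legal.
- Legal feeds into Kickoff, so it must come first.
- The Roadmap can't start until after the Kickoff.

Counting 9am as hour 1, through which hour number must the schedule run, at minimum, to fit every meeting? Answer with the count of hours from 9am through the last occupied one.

3 hours

The precedence chain requires at least 3 distinct hours.
With at most 2 per hour and 5 meetings, at least 3 hours are needed.
3 works (last occupied hour: 11am): for example Roadmap=11am, Kickoff=10am, Hiring=10am, One-on-one=9am, Legal=9am.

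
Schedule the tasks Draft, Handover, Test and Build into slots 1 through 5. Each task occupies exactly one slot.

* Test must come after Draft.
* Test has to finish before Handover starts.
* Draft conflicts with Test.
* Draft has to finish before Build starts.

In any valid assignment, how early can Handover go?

3

Precedence pushes Handover to at least 3.
Handover at 3 is achievable: Handover in 3, Build in 2, Draft in 1, Test in 2.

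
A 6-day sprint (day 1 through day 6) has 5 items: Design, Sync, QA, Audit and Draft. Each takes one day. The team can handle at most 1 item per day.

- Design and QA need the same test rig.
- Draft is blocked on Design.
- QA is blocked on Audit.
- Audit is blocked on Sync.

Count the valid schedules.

Splitting on Design: it can be day 1 (20), day 2 (16), day 3 (12), day 4 (8), day 5 (4). Listing each branch's schedules as (Sync, QA, Audit, Draft) by day number:
Design=day 1: (2,4,3,5) (2,4,3,6) (2,5,3,4) (2,5,3,6) (2,5,4,3) (2,5,4,6) (2,6,3,4) (2,6,3,5) (2,6,4,3) (2,6,4,5) (2,6,5,3) (2,6,5,4) (3,5,4,2) (3,5,4,6) (3,6,4,2) (3,6,4,5) (3,6,5,2) (3,6,5,4) (4,6,5,2) (4,6,5,3) — 20.
Design=day 2: (1,4,3,5) (1,4,3,6) (1,5,3,4) (1,5,3,6) (1,5,4,3) (1,5,4,6) (1,6,3,4) (1,6,3,5) (1,6,4,3) (1,6,4,5) (1,6,5,3) (1,6,5,4) (3,5,4,6) (3,6,4,5) (3,6,5,4) (4,6,5,3) — 16.
Design=day 3: (1,4,2,5) (1,4,2,6) (1,5,2,4) (1,5,2,6) (1,5,4,6) (1,6,2,4) (1,6,2,5) (1,6,4,5) (1,6,5,4) (2,5,4,6) (2,6,4,5) (2,6,5,4) — 12.
Design=day 4: (1,3,2,5) (1,3,2,6) (1,5,2,6) (1,5,3,6) (1,6,2,5) (1,6,3,5) (2,5,3,6) (2,6,3,5) — 8.
Design=day 5: (1,3,2,6) (1,4,2,6) (1,4,3,6) (2,4,3,6) — 4.
Summing: 20 + 16 + 12 + 8 + 4 = 60.

60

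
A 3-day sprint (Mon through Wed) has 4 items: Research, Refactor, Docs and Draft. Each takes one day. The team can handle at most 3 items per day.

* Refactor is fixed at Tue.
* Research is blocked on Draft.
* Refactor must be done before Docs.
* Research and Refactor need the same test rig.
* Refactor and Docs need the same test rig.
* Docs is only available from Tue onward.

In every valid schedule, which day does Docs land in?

Docs's window is Tue–Wed.
Refactor is fixed at Tue, and Docs can't share a day with Refactor.
So Docs must be Wed.

Wed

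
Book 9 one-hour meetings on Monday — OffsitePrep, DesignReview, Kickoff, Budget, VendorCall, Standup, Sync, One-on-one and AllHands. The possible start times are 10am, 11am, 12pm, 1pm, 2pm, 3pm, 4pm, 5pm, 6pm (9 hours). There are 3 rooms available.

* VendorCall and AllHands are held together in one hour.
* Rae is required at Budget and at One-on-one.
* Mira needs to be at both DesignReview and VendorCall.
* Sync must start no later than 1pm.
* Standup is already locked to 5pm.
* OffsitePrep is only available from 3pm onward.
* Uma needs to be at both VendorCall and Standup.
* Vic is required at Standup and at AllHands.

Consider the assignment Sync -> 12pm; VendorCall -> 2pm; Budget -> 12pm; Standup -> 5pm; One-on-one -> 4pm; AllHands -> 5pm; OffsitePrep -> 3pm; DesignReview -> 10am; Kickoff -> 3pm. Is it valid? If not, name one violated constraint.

No. Vic is required at Standup and at AllHands is not satisfied.

Rae is required at Budget and at One-on-one — holds.
VendorCall and AllHands are held together in one hour — violated.
Mira needs to be at both DesignReview and VendorCall — holds.
Sync must start no later than 1pm — holds.
OffsitePrep is only available from 3pm onward — holds.
There are 3 rooms available — holds.
Vic is required at Standup and at AllHands — violated.
Standup is already locked to 5pm — holds.
Uma needs to be at both VendorCall and Standup — holds.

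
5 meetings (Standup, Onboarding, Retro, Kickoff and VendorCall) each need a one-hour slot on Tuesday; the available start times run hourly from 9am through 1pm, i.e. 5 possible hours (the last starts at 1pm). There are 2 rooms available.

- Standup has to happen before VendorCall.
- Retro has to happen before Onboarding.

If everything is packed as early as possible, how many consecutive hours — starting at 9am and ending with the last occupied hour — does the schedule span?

3 hours

The precedence chain requires at least 2 distinct hours.
With at most 2 per hour and 5 meetings, at least 3 hours are needed.
3 works (last occupied hour: 11am): for example VendorCall in 10am; Onboarding in 10am; Kickoff in 11am; Retro in 9am; Standup in 9am.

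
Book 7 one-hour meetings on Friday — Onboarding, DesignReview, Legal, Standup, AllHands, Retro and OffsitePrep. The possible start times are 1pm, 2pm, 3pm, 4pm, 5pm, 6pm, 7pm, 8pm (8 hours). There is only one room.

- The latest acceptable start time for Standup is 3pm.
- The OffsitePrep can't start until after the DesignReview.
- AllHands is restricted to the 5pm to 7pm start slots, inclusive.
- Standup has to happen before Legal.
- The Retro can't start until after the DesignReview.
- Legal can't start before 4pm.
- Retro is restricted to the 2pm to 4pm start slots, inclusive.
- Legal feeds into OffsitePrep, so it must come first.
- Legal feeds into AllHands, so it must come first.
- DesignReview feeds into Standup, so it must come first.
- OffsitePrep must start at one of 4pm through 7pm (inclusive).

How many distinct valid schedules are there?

Splitting on DesignReview: it can be 1pm (40), 2pm (4). Listing each branch's schedules as (Onboarding, Legal, Standup, AllHands, Retro, OffsitePrep):
DesignReview=1pm: (2pm,5pm,3pm,6pm,4pm,7pm) (2pm,5pm,3pm,7pm,4pm,6pm) (3pm,5pm,2pm,6pm,4pm,7pm) (3pm,5pm,2pm,7pm,4pm,6pm) (4pm,5pm,2pm,6pm,3pm,7pm) (4pm,5pm,2pm,7pm,3pm,6pm) (4pm,5pm,3pm,6pm,2pm,7pm) (4pm,5pm,3pm,7pm,2pm,6pm) (5pm,4pm,2pm,6pm,3pm,7pm) (5pm,4pm,2pm,7pm,3pm,6pm) (5pm,4pm,3pm,6pm,2pm,7pm) (5pm,4pm,3pm,7pm,2pm,6pm) (6pm,4pm,2pm,5pm,3pm,7pm) (6pm,4pm,2pm,7pm,3pm,5pm) (6pm,4pm,3pm,5pm,2pm,7pm) (6pm,4pm,3pm,7pm,2pm,5pm) (7pm,4pm,2pm,5pm,3pm,6pm) (7pm,4pm,2pm,6pm,3pm,5pm) (7pm,4pm,3pm,5pm,2pm,6pm) (7pm,4pm,3pm,6pm,2pm,5pm) (8pm,4pm,2pm,5pm,3pm,6pm) (8pm,4pm,2pm,5pm,3pm,7pm) (8pm,4pm,2pm,6pm,3pm,5pm) (8pm,4pm,2pm,6pm,3pm,7pm) (8pm,4pm,2pm,7pm,3pm,5pm) (8pm,4pm,2pm,7pm,3pm,6pm) (8pm,4pm,3pm,5pm,2pm,6pm) (8pm,4pm,3pm,5pm,2pm,7pm) (8pm,4pm,3pm,6pm,2pm,5pm) (8pm,4pm,3pm,6pm,2pm,7pm) (8pm,4pm,3pm,7pm,2pm,5pm) (8pm,4pm,3pm,7pm,2pm,6pm) (8pm,5pm,2pm,6pm,3pm,7pm) (8pm,5pm,2pm,6pm,4pm,7pm) (8pm,5pm,2pm,7pm,3pm,6pm) (8pm,5pm,2pm,7pm,4pm,6pm) (8pm,5pm,3pm,6pm,2pm,7pm) (8pm,5pm,3pm,6pm,4pm,7pm) (8pm,5pm,3pm,7pm,2pm,6pm) (8pm,5pm,3pm,7pm,4pm,6pm) — 40.
DesignReview=2pm: (1pm,5pm,3pm,6pm,4pm,7pm) (1pm,5pm,3pm,7pm,4pm,6pm) (8pm,5pm,3pm,6pm,4pm,7pm) (8pm,5pm,3pm,7pm,4pm,6pm) — 4.
Summing: 40 + 4 = 44.

44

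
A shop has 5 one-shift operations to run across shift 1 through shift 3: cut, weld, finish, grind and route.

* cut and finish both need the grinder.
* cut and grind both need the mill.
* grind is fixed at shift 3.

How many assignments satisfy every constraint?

36

Splitting on cut: it can be shift 1 (18), shift 2 (18). Listing each branch's schedules as (weld, finish, grind, route) by shift number:
cut=shift 1: (1,2,3,1) (1,2,3,2) (1,2,3,3) (1,3,3,1) (1,3,3,2) (1,3,3,3) (2,2,3,1) (2,2,3,2) (2,2,3,3) (2,3,3,1) (2,3,3,2) (2,3,3,3) (3,2,3,1) (3,2,3,2) (3,2,3,3) (3,3,3,1) (3,3,3,2) (3,3,3,3) — 18.
cut=shift 2: (1,1,3,1) (1,1,3,2) (1,1,3,3) (1,3,3,1) (1,3,3,2) (1,3,3,3) (2,1,3,1) (2,1,3,2) (2,1,3,3) (2,3,3,1) (2,3,3,2) (2,3,3,3) (3,1,3,1) (3,1,3,2) (3,1,3,3) (3,3,3,1) (3,3,3,2) (3,3,3,3) — 18.
Summing: 18 + 18 = 36.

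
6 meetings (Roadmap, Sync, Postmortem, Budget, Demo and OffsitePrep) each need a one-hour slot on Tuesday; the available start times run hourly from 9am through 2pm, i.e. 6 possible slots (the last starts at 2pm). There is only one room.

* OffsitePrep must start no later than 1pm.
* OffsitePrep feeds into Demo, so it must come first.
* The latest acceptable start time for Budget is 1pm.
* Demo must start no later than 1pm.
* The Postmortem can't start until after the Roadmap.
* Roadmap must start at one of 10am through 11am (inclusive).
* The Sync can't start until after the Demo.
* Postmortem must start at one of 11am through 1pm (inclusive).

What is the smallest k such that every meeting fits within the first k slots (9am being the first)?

6

The precedence chain requires at least 3 distinct slots.
With at most 1 per slot and 6 meetings, at least 6 slots are needed.
6 works (last occupied slot: 2pm): for example Sync -> 2pm, Demo -> 12pm, Budget -> 1pm, Roadmap -> 10am, OffsitePrep -> 9am, Postmortem -> 11am.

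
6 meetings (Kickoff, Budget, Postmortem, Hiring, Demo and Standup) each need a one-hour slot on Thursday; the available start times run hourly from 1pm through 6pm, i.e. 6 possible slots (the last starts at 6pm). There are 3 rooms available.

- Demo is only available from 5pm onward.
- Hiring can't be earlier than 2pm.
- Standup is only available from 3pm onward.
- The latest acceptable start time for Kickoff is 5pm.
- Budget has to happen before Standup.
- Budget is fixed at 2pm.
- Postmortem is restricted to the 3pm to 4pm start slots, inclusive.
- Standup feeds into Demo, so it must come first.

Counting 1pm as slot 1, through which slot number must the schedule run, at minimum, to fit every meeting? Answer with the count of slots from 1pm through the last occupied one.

The precedence chain requires at least 3 distinct slots.
With at most 3 per slot and 6 meetings, at least 2 slots are needed.
Demo can't be placed before 5pm — that is slot 5 counting from 1pm — so the schedule must run through at least 5 slots.
5 works (last occupied slot: 5pm): for example Demo=5pm, Standup=3pm, Postmortem=3pm, Budget=2pm, Hiring=2pm, Kickoff=1pm.

5 slots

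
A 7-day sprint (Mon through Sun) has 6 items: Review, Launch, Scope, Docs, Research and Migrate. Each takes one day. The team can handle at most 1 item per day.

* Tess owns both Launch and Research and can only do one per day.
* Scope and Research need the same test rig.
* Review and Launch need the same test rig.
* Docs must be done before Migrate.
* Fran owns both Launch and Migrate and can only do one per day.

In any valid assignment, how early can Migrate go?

Precedence pushes Migrate to at least Tue.
Migrate at Tue is achievable: Docs=Mon; Migrate=Tue; Review=Wed; Launch=Thu; Scope=Fri; Research=Sat.

Tue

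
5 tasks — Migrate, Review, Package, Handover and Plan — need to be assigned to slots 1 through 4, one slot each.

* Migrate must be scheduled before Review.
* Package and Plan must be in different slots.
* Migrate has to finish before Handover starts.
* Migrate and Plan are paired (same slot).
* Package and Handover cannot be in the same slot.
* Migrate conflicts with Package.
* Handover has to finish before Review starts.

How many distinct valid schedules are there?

Splitting on Migrate: it can be 1 (6), 2 (2). Listing each branch's schedules as (Review, Package, Handover, Plan):
Migrate=1: (3,3,2,1) (3,4,2,1) (4,2,3,1) (4,3,2,1) (4,4,2,1) (4,4,3,1) — 6.
Migrate=2: (4,1,3,2) (4,4,3,2) — 2.
Summing: 6 + 2 = 8.

8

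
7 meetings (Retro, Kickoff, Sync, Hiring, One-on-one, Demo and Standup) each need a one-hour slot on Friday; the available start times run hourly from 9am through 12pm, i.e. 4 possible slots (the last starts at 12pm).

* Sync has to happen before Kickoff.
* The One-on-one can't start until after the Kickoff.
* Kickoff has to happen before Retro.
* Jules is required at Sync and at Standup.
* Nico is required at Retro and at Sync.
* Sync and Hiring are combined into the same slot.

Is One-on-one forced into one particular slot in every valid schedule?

No

One-on-one can be 11am (e.g. Retro=11am, Hiring=9am, Demo=9am, Kickoff=10am, Standup=10am, Sync=9am, One-on-one=11am) or 12pm (e.g. One-on-one in 12pm; Sync in 9am; Demo in 9am; Standup in 10am; Kickoff in 10am; Retro in 11am; Hiring in 9am).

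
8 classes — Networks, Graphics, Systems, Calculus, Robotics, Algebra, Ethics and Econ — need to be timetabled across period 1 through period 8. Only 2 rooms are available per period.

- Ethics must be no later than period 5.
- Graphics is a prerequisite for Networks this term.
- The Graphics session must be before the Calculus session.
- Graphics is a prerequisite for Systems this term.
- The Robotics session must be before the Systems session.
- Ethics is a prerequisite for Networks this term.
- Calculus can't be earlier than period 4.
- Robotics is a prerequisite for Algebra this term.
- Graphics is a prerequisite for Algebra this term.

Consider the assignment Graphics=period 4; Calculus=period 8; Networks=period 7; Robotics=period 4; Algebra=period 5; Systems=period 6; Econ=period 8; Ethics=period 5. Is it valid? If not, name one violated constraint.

Valid

Graphics is a prerequisite for Algebra this term — holds.
The Graphics session must be before the Calculus session — holds.
Ethics is a prerequisite for Networks this term — holds.
Only 2 rooms are available per period — holds.
Robotics is a prerequisite for Algebra this term — holds.
Graphics is a prerequisite for Networks this term — holds.
Graphics is a prerequisite for Systems this term — holds.
The Robotics session must be before the Systems session — holds.
Ethics must be no later than period 5 — holds.
Calculus can't be earlier than period 4 — holds.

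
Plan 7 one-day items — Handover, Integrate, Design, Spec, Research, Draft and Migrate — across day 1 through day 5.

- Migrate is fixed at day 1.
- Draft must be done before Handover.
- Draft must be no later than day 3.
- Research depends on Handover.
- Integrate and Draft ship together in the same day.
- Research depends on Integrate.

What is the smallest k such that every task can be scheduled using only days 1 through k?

3

The precedence chain requires at least 3 distinct days.
3 works (last occupied day: day 3): for example Design in day 1; Integrate in day 1; Handover in day 2; Spec in day 1; Research in day 3; Migrate in day 1; Draft in day 1.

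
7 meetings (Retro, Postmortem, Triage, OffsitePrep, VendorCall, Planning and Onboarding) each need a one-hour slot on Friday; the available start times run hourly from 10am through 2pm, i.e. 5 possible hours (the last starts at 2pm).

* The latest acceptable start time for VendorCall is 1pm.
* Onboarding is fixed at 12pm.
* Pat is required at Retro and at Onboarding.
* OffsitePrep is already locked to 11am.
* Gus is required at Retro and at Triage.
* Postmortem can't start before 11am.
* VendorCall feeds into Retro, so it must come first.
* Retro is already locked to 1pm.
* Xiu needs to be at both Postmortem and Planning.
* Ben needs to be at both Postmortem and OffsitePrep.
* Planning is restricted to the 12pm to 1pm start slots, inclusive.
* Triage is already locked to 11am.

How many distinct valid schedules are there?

Splitting on Postmortem: it can be 12pm (3), 1pm (3), 2pm (6). Listing each branch's schedules as (Retro, Triage, OffsitePrep, VendorCall, Planning, Onboarding):
Postmortem=12pm: (1pm,11am,11am,10am,1pm,12pm) (1pm,11am,11am,11am,1pm,12pm) (1pm,11am,11am,12pm,1pm,12pm) — 3.
Postmortem=1pm: (1pm,11am,11am,10am,12pm,12pm) (1pm,11am,11am,11am,12pm,12pm) (1pm,11am,11am,12pm,12pm,12pm) — 3.
Postmortem=2pm: (1pm,11am,11am,10am,12pm,12pm) (1pm,11am,11am,10am,1pm,12pm) (1pm,11am,11am,11am,12pm,12pm) (1pm,11am,11am,11am,1pm,12pm) (1pm,11am,11am,12pm,12pm,12pm) (1pm,11am,11am,12pm,1pm,12pm) — 6.
Summing: 3 + 3 + 6 = 12.

12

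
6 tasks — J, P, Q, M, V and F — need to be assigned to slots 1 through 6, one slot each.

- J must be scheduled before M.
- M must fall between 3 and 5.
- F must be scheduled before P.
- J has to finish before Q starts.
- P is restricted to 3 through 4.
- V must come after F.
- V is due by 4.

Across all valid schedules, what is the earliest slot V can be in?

2

Precedence pushes V to at least 2; V's own window allows nothing later than 4.
V at 2 is achievable: M -> 3; V -> 2; P -> 3; Q -> 2; J -> 1; F -> 1.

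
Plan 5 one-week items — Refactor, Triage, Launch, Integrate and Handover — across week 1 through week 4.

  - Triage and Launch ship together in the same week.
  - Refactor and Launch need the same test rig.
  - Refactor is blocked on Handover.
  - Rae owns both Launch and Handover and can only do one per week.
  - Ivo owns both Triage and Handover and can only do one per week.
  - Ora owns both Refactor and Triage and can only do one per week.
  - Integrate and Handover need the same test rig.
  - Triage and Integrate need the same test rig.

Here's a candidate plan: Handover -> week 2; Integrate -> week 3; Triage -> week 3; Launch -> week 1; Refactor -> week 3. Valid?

No. Ora owns both Refactor and Triage and can only do one per week is not satisfied.

Ora owns both Refactor and Triage and can only do one per week — violated.
Ivo owns both Triage and Handover and can only do one per week — holds.
Triage and Integrate need the same test rig — violated.
Refactor is blocked on Handover — holds.
Refactor and Launch need the same test rig — holds.
Rae owns both Launch and Handover and can only do one per week — holds.
Integrate and Handover need the same test rig — holds.
Triage and Launch ship together in the same week — violated.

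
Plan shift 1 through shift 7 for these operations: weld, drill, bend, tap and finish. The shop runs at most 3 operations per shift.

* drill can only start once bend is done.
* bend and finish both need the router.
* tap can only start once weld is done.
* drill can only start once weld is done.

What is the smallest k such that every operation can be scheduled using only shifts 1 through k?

The precedence chain requires at least 2 distinct shifts.
With at most 3 per shift and 5 operations, at least 2 shifts are needed.
2 works (last occupied shift: shift 2): for example drill=shift 2, finish=shift 2, weld=shift 1, tap=shift 2, bend=shift 1.

2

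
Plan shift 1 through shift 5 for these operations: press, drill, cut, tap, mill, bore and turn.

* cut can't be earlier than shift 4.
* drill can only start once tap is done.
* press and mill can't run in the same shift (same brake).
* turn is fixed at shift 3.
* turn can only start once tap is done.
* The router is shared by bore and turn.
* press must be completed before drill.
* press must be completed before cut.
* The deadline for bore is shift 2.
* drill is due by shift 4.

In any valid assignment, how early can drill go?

shift 2

Precedence pushes drill to at least shift 2; drill's own window allows nothing later than shift 4.
drill at shift 2 is achievable: bore=shift 1; cut=shift 4; mill=shift 2; drill=shift 2; turn=shift 3; press=shift 1; tap=shift 1.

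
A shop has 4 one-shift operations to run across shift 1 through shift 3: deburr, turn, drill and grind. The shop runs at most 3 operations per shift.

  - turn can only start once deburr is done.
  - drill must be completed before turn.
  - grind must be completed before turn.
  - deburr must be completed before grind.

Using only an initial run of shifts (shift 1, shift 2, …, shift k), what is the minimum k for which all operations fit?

The precedence chain requires at least 3 distinct shifts.
With at most 3 per shift and 4 operations, at least 2 shifts are needed.
3 works (last occupied shift: shift 3): for example drill=shift 1, deburr=shift 1, grind=shift 2, turn=shift 3.

3 shifts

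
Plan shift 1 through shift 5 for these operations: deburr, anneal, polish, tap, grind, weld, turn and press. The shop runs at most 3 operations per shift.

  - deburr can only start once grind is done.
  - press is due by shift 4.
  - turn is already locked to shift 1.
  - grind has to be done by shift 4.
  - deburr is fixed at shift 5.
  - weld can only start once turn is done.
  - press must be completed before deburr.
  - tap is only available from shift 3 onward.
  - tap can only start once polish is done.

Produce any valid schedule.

polish=shift 2, deburr=shift 5, turn=shift 1, press=shift 1, anneal=shift 2, tap=shift 3, weld=shift 2, grind=shift 1

Checking: polish(shift 2) before tap(shift 3); grind(shift 1) before deburr(shift 5); press(shift 1) before deburr(shift 5); turn(shift 1) before weld(shift 2); tap=shift 3 in [shift 3,shift 5]; grind=shift 1 in [shift 1,shift 4]; press=shift 1 in [shift 1,shift 4]; turn=shift 1 in [shift 1,shift 1]; deburr=shift 5 in [shift 5,shift 5]; max 3 per shift (cap 3).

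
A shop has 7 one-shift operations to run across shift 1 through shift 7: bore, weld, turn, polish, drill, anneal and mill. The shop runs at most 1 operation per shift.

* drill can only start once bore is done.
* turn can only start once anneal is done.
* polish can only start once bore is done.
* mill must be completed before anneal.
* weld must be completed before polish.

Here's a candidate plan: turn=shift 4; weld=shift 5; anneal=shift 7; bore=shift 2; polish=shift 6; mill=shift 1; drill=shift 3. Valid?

No — it violates: turn can only start once anneal is done

weld must be completed before polish — holds.
turn can only start once anneal is done — violated.
polish can only start once bore is done — holds.
drill can only start once bore is done — holds.
The shop runs at most 1 operation per shift — holds.
mill must be completed before anneal — holds.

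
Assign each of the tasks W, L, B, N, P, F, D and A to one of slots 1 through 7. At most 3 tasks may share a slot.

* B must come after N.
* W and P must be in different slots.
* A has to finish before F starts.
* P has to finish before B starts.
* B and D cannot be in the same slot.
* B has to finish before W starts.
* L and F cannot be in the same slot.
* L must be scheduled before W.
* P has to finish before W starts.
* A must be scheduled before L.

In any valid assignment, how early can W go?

3

Precedence pushes W to at least 3.
W at 3 is achievable: B -> 2; N -> 1; A -> 1; D -> 3; W -> 3; L -> 2; F -> 3; P -> 1.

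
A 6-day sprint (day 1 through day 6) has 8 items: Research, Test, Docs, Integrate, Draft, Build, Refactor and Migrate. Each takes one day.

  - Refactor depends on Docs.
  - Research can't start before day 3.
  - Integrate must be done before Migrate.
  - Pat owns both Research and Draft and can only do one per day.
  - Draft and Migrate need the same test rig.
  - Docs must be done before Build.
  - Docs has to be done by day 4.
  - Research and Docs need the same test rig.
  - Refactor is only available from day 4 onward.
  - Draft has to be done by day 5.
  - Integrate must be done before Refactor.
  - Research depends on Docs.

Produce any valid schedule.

Integrate=day 1; Refactor=day 4; Test=day 1; Research=day 3; Draft=day 1; Build=day 2; Migrate=day 2; Docs=day 1

Checking: Integrate(day 1) before Refactor(day 4); Docs(day 1) before Research(day 3); Integrate(day 1) before Migrate(day 2); Docs(day 1) before Build(day 2); Docs(day 1) before Refactor(day 4); Research(day 3) != Docs(day 1); Draft(day 1) != Migrate(day 2); Research(day 3) != Draft(day 1); Docs=day 1 in [day 1,day 4]; Draft=day 1 in [day 1,day 5]; Research=day 3 in [day 3,day 6]; Refactor=day 4 in [day 4,day 6].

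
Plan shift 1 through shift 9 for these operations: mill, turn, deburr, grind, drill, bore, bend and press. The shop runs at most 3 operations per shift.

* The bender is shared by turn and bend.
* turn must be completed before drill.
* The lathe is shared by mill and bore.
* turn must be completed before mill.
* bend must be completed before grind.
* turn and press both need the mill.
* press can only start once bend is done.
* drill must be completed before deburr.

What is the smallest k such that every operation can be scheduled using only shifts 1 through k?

The precedence chain requires at least 3 distinct shifts.
With at most 3 per shift and 8 operations, at least 3 shifts are needed.
3 works (last occupied shift: shift 3): for example press=shift 3, turn=shift 1, grind=shift 3, drill=shift 2, bore=shift 1, bend=shift 2, deburr=shift 3, mill=shift 2.

3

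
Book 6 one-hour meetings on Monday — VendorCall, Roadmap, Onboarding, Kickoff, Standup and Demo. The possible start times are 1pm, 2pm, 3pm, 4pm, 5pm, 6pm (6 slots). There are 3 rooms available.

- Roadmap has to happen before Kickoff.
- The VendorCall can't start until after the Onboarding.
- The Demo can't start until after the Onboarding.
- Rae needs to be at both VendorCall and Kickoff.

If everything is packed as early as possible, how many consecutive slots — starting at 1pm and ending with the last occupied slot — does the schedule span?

The precedence chain requires at least 2 distinct slots.
With at most 3 per slot and 6 meetings, at least 2 slots are needed.
Could 2 slots be enough, i.e. nothing placed later than 2pm? No: VendorCall must come after Onboarding (at 1pm or later) → {2pm}; Kickoff must come after Roadmap (at 1pm or later) → {2pm}; Kickoff can't share with VendorCall (2pm) → nothing is left.
So 2 slots is not enough.
3 works (last occupied slot: 3pm): for example VendorCall in 2pm; Kickoff in 3pm; Onboarding in 1pm; Roadmap in 1pm; Demo in 2pm; Standup in 1pm.

3 slots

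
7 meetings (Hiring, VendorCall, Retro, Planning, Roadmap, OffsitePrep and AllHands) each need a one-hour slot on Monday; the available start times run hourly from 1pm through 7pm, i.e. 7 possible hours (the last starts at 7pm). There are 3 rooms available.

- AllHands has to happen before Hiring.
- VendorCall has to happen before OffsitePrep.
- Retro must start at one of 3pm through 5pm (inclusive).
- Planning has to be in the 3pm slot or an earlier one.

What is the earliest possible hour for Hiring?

Precedence pushes Hiring to at least 2pm.
Hiring at 2pm is achievable: Hiring in 2pm, OffsitePrep in 2pm, Planning in 1pm, Roadmap in 2pm, VendorCall in 1pm, Retro in 3pm, AllHands in 1pm.

2pm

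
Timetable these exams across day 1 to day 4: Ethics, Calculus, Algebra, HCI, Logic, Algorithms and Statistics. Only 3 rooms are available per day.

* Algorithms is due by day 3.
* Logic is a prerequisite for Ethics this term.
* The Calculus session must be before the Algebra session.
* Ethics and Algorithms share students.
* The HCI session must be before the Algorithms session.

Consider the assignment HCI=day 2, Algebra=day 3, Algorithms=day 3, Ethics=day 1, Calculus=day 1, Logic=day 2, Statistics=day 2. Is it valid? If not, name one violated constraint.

Invalid. Logic is a prerequisite for Ethics this term.

Only 3 rooms are available per day — holds.
Ethics and Algorithms share students — holds.
Logic is a prerequisite for Ethics this term — violated.
The HCI session must be before the Algorithms session — holds.
The Calculus session must be before the Algebra session — holds.
Algorithms is due by day 3 — holds.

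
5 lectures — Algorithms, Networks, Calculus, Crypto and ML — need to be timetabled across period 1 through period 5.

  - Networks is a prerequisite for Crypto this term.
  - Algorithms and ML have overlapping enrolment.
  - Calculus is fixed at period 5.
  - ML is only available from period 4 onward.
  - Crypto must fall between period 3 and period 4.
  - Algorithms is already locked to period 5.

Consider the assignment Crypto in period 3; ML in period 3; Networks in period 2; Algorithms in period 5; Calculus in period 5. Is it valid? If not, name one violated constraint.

Invalid. ML is only available from period 4 onward.

ML is only available from period 4 onward — violated.
Networks is a prerequisite for Crypto this term — holds.
Calculus is fixed at period 5 — holds.
Algorithms is already locked to period 5 — holds.
Algorithms and ML have overlapping enrolment — holds.
Crypto must fall between period 3 and period 4 — holds.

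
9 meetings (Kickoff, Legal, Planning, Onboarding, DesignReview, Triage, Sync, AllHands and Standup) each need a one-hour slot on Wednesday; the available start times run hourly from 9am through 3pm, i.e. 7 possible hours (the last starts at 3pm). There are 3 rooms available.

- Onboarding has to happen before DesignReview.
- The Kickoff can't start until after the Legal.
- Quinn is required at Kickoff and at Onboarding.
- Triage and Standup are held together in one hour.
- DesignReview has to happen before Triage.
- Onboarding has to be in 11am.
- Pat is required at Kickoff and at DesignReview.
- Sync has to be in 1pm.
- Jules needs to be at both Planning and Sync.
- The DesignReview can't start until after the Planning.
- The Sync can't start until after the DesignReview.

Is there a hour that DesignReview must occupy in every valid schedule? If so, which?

Onboarding is fixed at 11am and must come before DesignReview, so DesignReview is at least 12pm.
Sync is fixed at 1pm and must come after DesignReview, so DesignReview is at most 12pm.
So DesignReview must be 12pm.

12pm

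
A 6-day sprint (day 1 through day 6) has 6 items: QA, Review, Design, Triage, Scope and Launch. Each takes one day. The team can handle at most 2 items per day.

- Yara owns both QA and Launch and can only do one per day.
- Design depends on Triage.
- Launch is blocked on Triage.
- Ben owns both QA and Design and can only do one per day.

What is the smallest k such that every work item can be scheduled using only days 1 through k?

3 days

The precedence chain requires at least 2 distinct days.
With at most 2 per day and 6 work items, at least 3 days are needed.
3 works (last occupied day: day 3): for example Review in day 3, QA in day 1, Triage in day 1, Launch in day 2, Design in day 2, Scope in day 3.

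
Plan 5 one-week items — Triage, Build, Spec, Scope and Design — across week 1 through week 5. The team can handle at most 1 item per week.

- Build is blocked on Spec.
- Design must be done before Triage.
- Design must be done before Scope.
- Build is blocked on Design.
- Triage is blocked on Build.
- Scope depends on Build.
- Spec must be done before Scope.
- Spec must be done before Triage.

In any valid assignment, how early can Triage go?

Precedence pushes Triage to at least week 3.
Triage at week 4 is achievable: Design in week 2, Triage in week 4, Scope in week 5, Spec in week 1, Build in week 3.
Nothing earlier works — the capacity limit rule out every week before week 4.

week 4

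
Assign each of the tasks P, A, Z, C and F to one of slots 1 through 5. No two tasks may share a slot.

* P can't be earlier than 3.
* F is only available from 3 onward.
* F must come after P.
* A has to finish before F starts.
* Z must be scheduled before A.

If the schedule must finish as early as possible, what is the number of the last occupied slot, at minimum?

slot 5

The precedence chain requires at least 3 distinct slots.
With at most 1 per slot and 5 tasks, at least 5 slots are needed.
Propagating the time windows through the other constraints, F can't land before 4, so the schedule must run through at least slot 4.
5 works (last occupied slot: 5): for example A -> 2; C -> 5; F -> 4; P -> 3; Z -> 1.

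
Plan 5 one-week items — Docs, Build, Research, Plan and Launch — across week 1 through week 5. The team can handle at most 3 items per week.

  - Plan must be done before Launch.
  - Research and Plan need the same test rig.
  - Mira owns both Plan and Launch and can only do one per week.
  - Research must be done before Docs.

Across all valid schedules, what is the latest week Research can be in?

Downstream work caps Research at week 4.
Research at week 4 is achievable: Research in week 4, Launch in week 2, Plan in week 1, Docs in week 5, Build in week 1.

week 4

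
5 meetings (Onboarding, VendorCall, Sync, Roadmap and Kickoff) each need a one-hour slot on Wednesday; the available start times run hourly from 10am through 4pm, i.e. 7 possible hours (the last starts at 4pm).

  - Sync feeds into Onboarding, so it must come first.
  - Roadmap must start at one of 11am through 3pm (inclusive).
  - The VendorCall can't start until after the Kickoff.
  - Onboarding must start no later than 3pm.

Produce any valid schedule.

Sync in 10am, VendorCall in 11am, Roadmap in 11am, Kickoff in 10am, Onboarding in 11am

Checking: Sync(10am) before Onboarding(11am); Kickoff(10am) before VendorCall(11am); Onboarding=11am in [10am,3pm]; Roadmap=11am in [11am,3pm].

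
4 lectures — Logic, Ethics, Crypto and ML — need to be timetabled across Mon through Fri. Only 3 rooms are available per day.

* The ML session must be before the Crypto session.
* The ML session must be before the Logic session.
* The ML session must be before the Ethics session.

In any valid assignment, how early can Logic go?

Precedence pushes Logic to at least Tue.
Logic at Tue is achievable: Crypto in Tue, ML in Mon, Logic in Tue, Ethics in Tue.

Tue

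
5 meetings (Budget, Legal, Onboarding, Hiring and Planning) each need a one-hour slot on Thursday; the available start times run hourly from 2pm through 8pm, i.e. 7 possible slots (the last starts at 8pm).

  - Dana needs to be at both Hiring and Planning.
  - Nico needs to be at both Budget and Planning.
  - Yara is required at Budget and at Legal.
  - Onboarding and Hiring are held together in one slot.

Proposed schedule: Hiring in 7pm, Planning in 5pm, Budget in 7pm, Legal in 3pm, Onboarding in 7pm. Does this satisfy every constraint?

Yes

Yara is required at Budget and at Legal — holds.
Nico needs to be at both Budget and Planning — holds.
Onboarding and Hiring are held together in one slot — holds.
Dana needs to be at both Hiring and Planning — holds.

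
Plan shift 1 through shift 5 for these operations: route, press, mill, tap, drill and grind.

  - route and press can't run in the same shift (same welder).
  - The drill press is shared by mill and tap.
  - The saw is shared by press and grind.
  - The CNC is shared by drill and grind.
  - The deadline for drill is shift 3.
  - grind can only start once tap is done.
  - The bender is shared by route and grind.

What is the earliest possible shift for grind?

Precedence pushes grind to at least shift 2.
grind at shift 2 is achievable: tap -> shift 1; route -> shift 1; drill -> shift 1; press -> shift 3; mill -> shift 2; grind -> shift 2.

shift 2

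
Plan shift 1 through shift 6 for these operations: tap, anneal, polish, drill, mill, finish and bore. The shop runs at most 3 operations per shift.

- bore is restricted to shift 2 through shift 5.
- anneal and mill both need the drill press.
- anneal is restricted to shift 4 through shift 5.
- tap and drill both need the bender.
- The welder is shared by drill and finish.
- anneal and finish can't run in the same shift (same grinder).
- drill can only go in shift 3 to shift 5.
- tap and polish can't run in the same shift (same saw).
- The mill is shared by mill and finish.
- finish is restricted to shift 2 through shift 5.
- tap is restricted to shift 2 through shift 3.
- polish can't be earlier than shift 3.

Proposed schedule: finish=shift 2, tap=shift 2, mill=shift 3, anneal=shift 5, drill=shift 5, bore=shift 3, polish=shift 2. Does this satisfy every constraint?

drill can only go in shift 3 to shift 5 — holds.
polish can't be earlier than shift 3 — violated.
The mill is shared by mill and finish — holds.
anneal is restricted to shift 4 through shift 5 — holds.
anneal and mill both need the drill press — holds.
tap and drill both need the bender — holds.
finish is restricted to shift 2 through shift 5 — holds.
tap and polish can't run in the same shift (same saw) — violated.
The welder is shared by drill and finish — holds.
bore is restricted to shift 2 through shift 5 — holds.
The shop runs at most 3 operations per shift — holds.
anneal and finish can't run in the same shift (same grinder) — holds.
tap is restricted to shift 2 through shift 3 — holds.

No — it violates: tap and polish can't run in the same shift (same saw)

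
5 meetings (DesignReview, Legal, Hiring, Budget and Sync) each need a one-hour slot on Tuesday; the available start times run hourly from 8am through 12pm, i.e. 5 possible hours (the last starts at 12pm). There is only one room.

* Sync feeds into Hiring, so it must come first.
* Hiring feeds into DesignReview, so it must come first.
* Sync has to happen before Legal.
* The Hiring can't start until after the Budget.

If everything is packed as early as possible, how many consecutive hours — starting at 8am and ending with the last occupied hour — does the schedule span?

The precedence chain requires at least 3 distinct hours.
With at most 1 per hour and 5 meetings, at least 5 hours are needed.
5 works (last occupied hour: 12pm): for example Budget -> 9am; DesignReview -> 11am; Sync -> 8am; Legal -> 12pm; Hiring -> 10am.

5 hours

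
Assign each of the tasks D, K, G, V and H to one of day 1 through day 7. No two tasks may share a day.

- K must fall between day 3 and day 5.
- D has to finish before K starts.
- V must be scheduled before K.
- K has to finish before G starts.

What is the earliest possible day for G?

Precedence pushes G to at least day 4.
G at day 4 is achievable: H in day 5; G in day 4; K in day 3; V in day 2; D in day 1.

day 4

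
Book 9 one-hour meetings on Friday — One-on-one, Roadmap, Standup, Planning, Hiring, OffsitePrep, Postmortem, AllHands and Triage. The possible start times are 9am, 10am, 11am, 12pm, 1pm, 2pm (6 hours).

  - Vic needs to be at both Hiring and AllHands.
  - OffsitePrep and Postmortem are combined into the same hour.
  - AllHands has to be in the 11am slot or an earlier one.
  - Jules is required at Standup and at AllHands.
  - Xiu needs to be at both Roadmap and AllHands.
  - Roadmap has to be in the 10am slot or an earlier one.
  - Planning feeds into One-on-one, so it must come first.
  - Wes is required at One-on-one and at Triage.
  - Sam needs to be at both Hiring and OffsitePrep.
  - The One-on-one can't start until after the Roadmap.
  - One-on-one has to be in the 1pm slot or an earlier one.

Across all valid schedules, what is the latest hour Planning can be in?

Downstream work caps Planning at 12pm.
Planning at 12pm is achievable: One-on-one=1pm; OffsitePrep=10am; Planning=12pm; Postmortem=10am; AllHands=10am; Hiring=9am; Standup=9am; Triage=9am; Roadmap=9am.

12pm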